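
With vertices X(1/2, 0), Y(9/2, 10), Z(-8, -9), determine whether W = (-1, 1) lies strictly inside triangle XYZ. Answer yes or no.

Barycentric coordinates of W: (8/49, 22/49, 19/49).
The three coordinates are positive, positive, positive; a point is interior exactly when all three are positive.

yes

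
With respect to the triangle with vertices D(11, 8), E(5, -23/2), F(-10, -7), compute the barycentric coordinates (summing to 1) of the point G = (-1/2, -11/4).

(1/3, 1/6, 1/2)

Signed area of the reference triangle: [DEF] = ½·(11·(-23/2−(-7)) + 5·(-7−8) + (-10)·(8−(-23/2))) = ½·(-99/2 − 75 − 195) = -639/4.
[GEF] = ½·((-1/2)·(-23/2−(-7)) + 5·(-7−(-11/4)) + (-10)·(-11/4−(-23/2))) = ½·(9/4 − 85/4 − 175/2) = -213/4, so the D-coordinate is (-213/4)/(-639/4) = 1/3.
[DGF] = ½·(11·(-11/4−(-7)) + (-1/2)·(-7−8) + (-10)·(8−(-11/4))) = ½·(187/4 + 15/2 − 215/2) = -213/8, so the E-coordinate is 1/6.
[DEG] = ½·(11·(-23/2−(-11/4)) + 5·(-11/4−8) + (-1/2)·(8−(-23/2))) = ½·(-385/4 − 215/4 − 39/4) = -639/8, so the F-coordinate is 1/2.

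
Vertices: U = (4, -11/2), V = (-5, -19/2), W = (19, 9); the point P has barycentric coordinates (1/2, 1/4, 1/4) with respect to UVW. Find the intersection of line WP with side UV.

Line WP meets UV where the W-coordinate vanishes; zeroing P's W-weight and renormalizing leaves U, V-weights 1/2 : 1/4 → (2/3, 1/3).
So Q = (2/3)·U + (1/3)·V = (1, -41/6).

(1, -41/6)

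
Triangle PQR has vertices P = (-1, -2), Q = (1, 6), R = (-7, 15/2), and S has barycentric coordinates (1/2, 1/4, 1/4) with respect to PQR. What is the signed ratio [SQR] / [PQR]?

The signed ratio [SQR]/[PQR] equals the barycentric coordinate of S at vertex P, which is 1/2.

1/2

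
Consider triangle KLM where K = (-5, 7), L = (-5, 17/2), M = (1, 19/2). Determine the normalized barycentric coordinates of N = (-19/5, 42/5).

(1/5, 3/5, 1/5)

Signed area of the reference triangle: [KLM] = ½·((-5)·(17/2−(19/2)) + (-5)·(19/2−7) + 1·(7−(17/2))) = ½·(5 − 25/2 − 3/2) = -9/2.
[NLM] = ½·((-19/5)·(17/2−(19/2)) + (-5)·(19/2−(42/5)) + 1·(42/5−(17/2))) = ½·(19/5 − 11/2 − 1/10) = -9/10, so the K-coordinate is (-9/10)/(-9/2) = 1/5.
[KNM] = ½·((-5)·(42/5−(19/2)) + (-19/5)·(19/2−7) + 1·(7−(42/5))) = ½·(11/2 − 19/2 − 7/5) = -27/10, so the L-coordinate is 3/5.
[KLN] = ½·((-5)·(17/2−(42/5)) + (-5)·(42/5−7) + (-19/5)·(7−(17/2))) = ½·(-1/2 − 7 + 57/10) = -9/10, so the M-coordinate is 1/5.
Check: 1/5 + 3/5 + 1/5 = 1.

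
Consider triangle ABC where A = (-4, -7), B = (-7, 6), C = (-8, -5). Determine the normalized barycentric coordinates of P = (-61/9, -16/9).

Signed area of the reference triangle: [ABC] = ½·((-4)·(6−(-5)) + (-7)·(-5−(-7)) + (-8)·(-7−6)) = ½·(-44 − 14 + 104) = 23.
[PBC] = ½·((-61/9)·(6−(-5)) + (-7)·(-5−(-16/9)) + (-8)·(-16/9−6)) = ½·(-671/9 + 203/9 + 560/9) = 46/9, so the A-coordinate is (46/9)/23 = 2/9.
[APC] = ½·((-4)·(-16/9−(-5)) + (-61/9)·(-5−(-7)) + (-8)·(-7−(-16/9))) = ½·(-116/9 − 122/9 + 376/9) = 23/3, so the B-coordinate is 1/3.
[ABP] = ½·((-4)·(6−(-16/9)) + (-7)·(-16/9−(-7)) + (-61/9)·(-7−6)) = ½·(-280/9 − 329/9 + 793/9) = 92/9, so the C-coordinate is 4/9.
Check: 2/9 + 1/3 + 4/9 = 1.

(2/9, 1/3, 4/9)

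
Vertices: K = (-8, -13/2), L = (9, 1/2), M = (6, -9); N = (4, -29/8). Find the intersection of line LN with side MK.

Barycentric coordinates of N with respect to KLM: (1/4, 1/2, 1/4).
On side MK the L-coordinate is zero; dropping N's L-weight 1/2 and renormalizing the remaining 1/4 : 1/4 gives weights 1/2, 1/2 on M, K.
J = (1/2)·(6, -9) + (1/2)·(-8, -13/2) = (-1, -31/4).

(-1, -31/4)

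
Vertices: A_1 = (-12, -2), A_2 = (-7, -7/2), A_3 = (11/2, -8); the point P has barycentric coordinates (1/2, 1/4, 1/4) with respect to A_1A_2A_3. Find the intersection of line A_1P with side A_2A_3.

Line A_1P meets A_2A_3 where the A_1-coordinate vanishes; zeroing P's A_1-weight and renormalizing leaves A_2, A_3-weights 1/4 : 1/4 → (1/2, 1/2).
So Q = (1/2)·A_2 + (1/2)·A_3 = (-3/4, -23/4).

(-3/4, -23/4)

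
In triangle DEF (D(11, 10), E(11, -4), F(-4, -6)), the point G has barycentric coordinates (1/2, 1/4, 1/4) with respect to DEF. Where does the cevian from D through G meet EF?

(7/2, -5)

Line DG meets EF where the D-coordinate vanishes; zeroing G's D-weight and renormalizing leaves E, F-weights 1/4 : 1/4 → (1/2, 1/2).
So H = (1/2)·E + (1/2)·F = (7/2, -5).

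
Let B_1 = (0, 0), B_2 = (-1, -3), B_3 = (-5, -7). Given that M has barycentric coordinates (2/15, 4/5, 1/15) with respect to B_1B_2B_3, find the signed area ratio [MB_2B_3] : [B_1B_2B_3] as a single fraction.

The signed ratio [MB_2B_3]/[B_1B_2B_3] equals the barycentric coordinate of M at vertex B_1, which is 2/15.

2/15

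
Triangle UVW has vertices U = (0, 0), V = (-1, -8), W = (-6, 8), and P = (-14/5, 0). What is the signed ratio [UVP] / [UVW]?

[UVW] = ½·(0·(-8−8) + (-1)·(8−0) + (-6)·(0−(-8))) = ½·(0 − 8 − 48) = -28.
[UVP] = ½·(0·(-8−0) + (-1)·(0−0) + (-14/5)·(0−(-8))) = ½·(0 + 0 − 112/5) = -56/5, so the ratio is (-56/5)/(-28) = 2/5.

2/5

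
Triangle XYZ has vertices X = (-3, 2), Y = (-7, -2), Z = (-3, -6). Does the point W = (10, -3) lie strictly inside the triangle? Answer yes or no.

Barycentric coordinates of W: (2, -13/4, 9/4).
The three coordinates are positive, negative, positive; a point is interior exactly when all three are positive.

no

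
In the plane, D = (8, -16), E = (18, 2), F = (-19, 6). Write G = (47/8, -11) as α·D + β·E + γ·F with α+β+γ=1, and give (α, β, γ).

Signed area of the reference triangle: [DEF] = ½·(8·(2−6) + 18·(6−(-16)) + (-19)·(-16−2)) = ½·(-32 + 396 + 342) = 353.
[GEF] = ½·((47/8)·(2−6) + 18·(6−(-11)) + (-19)·(-11−2)) = ½·(-47/2 + 306 + 247) = 1059/4, so the D-coordinate is (1059/4)/353 = 3/4.
[DGF] = ½·(8·(-11−6) + (47/8)·(6−(-16)) + (-19)·(-16−(-11))) = ½·(-136 + 517/4 + 95) = 353/8, so the E-coordinate is 1/8.
[DEG] = ½·(8·(2−(-11)) + 18·(-11−(-16)) + (47/8)·(-16−2)) = ½·(104 + 90 − 423/4) = 353/8, so the F-coordinate is 1/8.

(3/4, 1/8, 1/8)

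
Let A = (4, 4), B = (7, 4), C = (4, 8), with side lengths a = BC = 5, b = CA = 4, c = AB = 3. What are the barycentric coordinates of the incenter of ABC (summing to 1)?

The incenter has barycentric coordinates proportional to the opposite side lengths: (5 : 4 : 3).
Normalizing by 5+4+3 = 12 gives (5/12, 1/3, 1/4).

(5/12, 1/3, 1/4)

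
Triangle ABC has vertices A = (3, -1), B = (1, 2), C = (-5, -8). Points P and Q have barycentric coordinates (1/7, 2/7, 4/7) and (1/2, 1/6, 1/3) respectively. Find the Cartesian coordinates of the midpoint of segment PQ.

(-15/14, -293/84)

Barycentric coordinates of the midpoint are the average: (9/28, 19/84, 19/42).
Converting: (9/28)·A + (19/84)·B + (19/42)·C = (-15/14, -293/84).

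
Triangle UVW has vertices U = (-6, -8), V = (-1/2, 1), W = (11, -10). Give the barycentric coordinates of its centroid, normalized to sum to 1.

(1/3, 1/3, 1/3)

The centroid is the average of the vertices, so each weight is 1/3.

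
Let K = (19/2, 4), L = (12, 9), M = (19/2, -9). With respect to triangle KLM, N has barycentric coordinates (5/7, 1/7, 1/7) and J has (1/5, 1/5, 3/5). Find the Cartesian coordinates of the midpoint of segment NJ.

Barycentric coordinates of the midpoint are the average: (16/35, 6/35, 13/35).
Converting: (16/35)·K + (6/35)·L + (13/35)·M = (139/14, 1/35).

(139/14, 1/35)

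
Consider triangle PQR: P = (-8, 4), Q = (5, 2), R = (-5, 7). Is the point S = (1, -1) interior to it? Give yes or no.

Barycentric coordinates of S: (10/9, 14/15, -47/45).
The three coordinates are positive, positive, negative; a point is interior exactly when all three are positive.

no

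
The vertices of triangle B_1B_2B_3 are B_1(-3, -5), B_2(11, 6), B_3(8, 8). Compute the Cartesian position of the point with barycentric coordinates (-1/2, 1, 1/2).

(33/2, 25/2)

M = (-1/2)·B_1 + 1·B_2 + (1/2)·B_3.
x-coordinate: (-1/2)·(-3) + 1·11 + (1/2)·8 = 33/2.
y-coordinate: (-1/2)·(-5) + 1·6 + (1/2)·8 = 25/2.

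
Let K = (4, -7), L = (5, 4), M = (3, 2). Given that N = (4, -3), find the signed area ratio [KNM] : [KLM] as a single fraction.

1/5

[KLM] = ½·(4·(4−2) + 5·(2−(-7)) + 3·(-7−4)) = ½·(8 + 45 − 33) = 10.
[KNM] = ½·(4·(-3−2) + 4·(2−(-7)) + 3·(-7−(-3))) = ½·(-20 + 36 − 12) = 2, so the ratio is 2/10 = 1/5.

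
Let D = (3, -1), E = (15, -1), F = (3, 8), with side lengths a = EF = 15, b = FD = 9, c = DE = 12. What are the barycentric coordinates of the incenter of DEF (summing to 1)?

(5/12, 1/4, 1/3)

The incenter has barycentric coordinates proportional to the opposite side lengths: (15 : 9 : 12).
Normalizing by 15+9+12 = 36 gives (5/12, 1/4, 1/3).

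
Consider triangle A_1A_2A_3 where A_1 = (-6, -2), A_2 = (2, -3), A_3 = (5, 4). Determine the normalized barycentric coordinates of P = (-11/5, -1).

(3/5, 1/5, 1/5)

Signed area of the reference triangle: [A_1A_2A_3] = ½·((-6)·(-3−4) + 2·(4−(-2)) + 5·(-2−(-3))) = ½·(42 + 12 + 5) = 59/2.
[PA_2A_3] = ½·((-11/5)·(-3−4) + 2·(4−(-1)) + 5·(-1−(-3))) = ½·(77/5 + 10 + 10) = 177/10, so the A_1-coordinate is (177/10)/(59/2) = 3/5.
[A_1PA_3] = ½·((-6)·(-1−4) + (-11/5)·(4−(-2)) + 5·(-2−(-1))) = ½·(30 − 66/5 − 5) = 59/10, so the A_2-coordinate is 1/5.
[A_1A_2P] = ½·((-6)·(-3−(-1)) + 2·(-1−(-2)) + (-11/5)·(-2−(-3))) = ½·(12 + 2 − 11/5) = 59/10, so the A_3-coordinate is 1/5.
Check: 3/5 + 1/5 + 1/5 = 1.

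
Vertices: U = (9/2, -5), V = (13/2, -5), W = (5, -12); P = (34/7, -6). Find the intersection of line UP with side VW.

(23/4, -17/2)

Barycentric coordinates of P with respect to UVW: (5/7, 1/7, 1/7).
On side VW the U-coordinate is zero; dropping P's U-weight 5/7 and renormalizing the remaining 1/7 : 1/7 gives weights 1/2, 1/2 on V, W.
Q = (1/2)·(13/2, -5) + (1/2)·(5, -12) = (23/4, -17/2).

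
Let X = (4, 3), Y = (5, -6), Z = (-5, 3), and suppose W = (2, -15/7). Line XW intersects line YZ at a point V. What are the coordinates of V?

Barycentric coordinates of W with respect to XYZ: (1/7, 4/7, 2/7).
On side YZ the X-coordinate is zero; dropping W's X-weight 1/7 and renormalizing the remaining 4/7 : 2/7 gives weights 2/3, 1/3 on Y, Z.
V = (2/3)·(5, -6) + (1/3)·(-5, 3) = (5/3, -3).

(5/3, -3)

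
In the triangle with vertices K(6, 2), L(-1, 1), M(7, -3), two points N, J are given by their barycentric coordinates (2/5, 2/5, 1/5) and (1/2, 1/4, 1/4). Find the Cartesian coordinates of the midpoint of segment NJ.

Barycentric coordinates of the midpoint are the average: (9/20, 13/40, 9/40).
Converting: (9/20)·K + (13/40)·L + (9/40)·M = (79/20, 11/20).

(79/20, 11/20)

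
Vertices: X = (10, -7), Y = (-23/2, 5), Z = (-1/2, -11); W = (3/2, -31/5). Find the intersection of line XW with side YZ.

(-25/6, -17/3)

Barycentric coordinates of W with respect to XYZ: (2/5, 1/5, 2/5).
On side YZ the X-coordinate is zero; dropping W's X-weight 2/5 and renormalizing the remaining 1/5 : 2/5 gives weights 1/3, 2/3 on Y, Z.
V = (1/3)·(-23/2, 5) + (2/3)·(-1/2, -11) = (-25/6, -17/3).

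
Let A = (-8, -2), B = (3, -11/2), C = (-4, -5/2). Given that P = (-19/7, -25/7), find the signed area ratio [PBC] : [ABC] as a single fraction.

[ABC] = ½·((-8)·(-11/2−(-5/2)) + 3·(-5/2−(-2)) + (-4)·(-2−(-11/2))) = ½·(24 − 3/2 − 14) = 17/4.
[PBC] = ½·((-19/7)·(-11/2−(-5/2)) + 3·(-5/2−(-25/7)) + (-4)·(-25/7−(-11/2))) = ½·(57/7 + 45/14 − 54/7) = 51/28, so the ratio is (51/28)/(17/4) = 3/7.

3/7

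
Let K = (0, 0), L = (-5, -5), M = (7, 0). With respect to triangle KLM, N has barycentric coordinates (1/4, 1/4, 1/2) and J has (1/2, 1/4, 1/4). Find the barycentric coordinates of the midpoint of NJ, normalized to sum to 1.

(3/8, 1/4, 3/8)

Since both coordinate triples sum to 1, the midpoint's barycentrics are the componentwise average.
(1/4+1/2)/2 = 3/8; similarly 1/4 and 3/8.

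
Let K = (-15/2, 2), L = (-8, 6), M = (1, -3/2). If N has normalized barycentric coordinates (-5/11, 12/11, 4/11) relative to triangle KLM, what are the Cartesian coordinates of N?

N = (-5/11)·K + (12/11)·L + (4/11)·M.
x-coordinate: (-5/11)·(-15/2) + (12/11)·(-8) + (4/11)·1 = -109/22.
y-coordinate: (-5/11)·2 + (12/11)·6 + (4/11)·(-3/2) = 56/11.

(-109/22, 56/11)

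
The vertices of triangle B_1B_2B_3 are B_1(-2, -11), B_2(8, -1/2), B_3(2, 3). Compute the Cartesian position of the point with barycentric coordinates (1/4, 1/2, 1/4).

(4, -9/4)

M = (1/4)·B_1 + (1/2)·B_2 + (1/4)·B_3.
x-coordinate: (1/4)·(-2) + (1/2)·8 + (1/4)·2 = 4.
y-coordinate: (1/4)·(-11) + (1/2)·(-1/2) + (1/4)·3 = -9/4.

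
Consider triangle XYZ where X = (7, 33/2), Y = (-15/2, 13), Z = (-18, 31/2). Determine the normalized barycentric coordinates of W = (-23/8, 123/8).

(1/2, 1/4, 1/4)

Signed area of the reference triangle: [XYZ] = ½·(7·(13−(31/2)) + (-15/2)·(31/2−(33/2)) + (-18)·(33/2−13)) = ½·(-35/2 + 15/2 − 63) = -73/2.
[WYZ] = ½·((-23/8)·(13−(31/2)) + (-15/2)·(31/2−(123/8)) + (-18)·(123/8−13)) = ½·(115/16 − 15/16 − 171/4) = -73/4, so the X-coordinate is (-73/4)/(-73/2) = 1/2.
[XWZ] = ½·(7·(123/8−(31/2)) + (-23/8)·(31/2−(33/2)) + (-18)·(33/2−(123/8))) = ½·(-7/8 + 23/8 − 81/4) = -73/8, so the Y-coordinate is 1/4.
[XYW] = ½·(7·(13−(123/8)) + (-15/2)·(123/8−(33/2)) + (-23/8)·(33/2−13)) = ½·(-133/8 + 135/16 − 161/16) = -73/8, so the Z-coordinate is 1/4.
Check: 1/2 + 1/4 + 1/4 = 1.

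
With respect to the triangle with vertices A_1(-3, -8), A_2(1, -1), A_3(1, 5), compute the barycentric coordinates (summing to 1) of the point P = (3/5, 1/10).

(1/10, 3/5, 3/10)

Signed area of the reference triangle: [A_1A_2A_3] = ½·((-3)·(-1−5) + 1·(5−(-8)) + 1·(-8−(-1))) = ½·(18 + 13 − 7) = 12.
[PA_2A_3] = ½·((3/5)·(-1−5) + 1·(5−(1/10)) + 1·(1/10−(-1))) = ½·(-18/5 + 49/10 + 11/10) = 6/5, so the A_1-coordinate is (6/5)/12 = 1/10.
[A_1PA_3] = ½·((-3)·(1/10−5) + (3/5)·(5−(-8)) + 1·(-8−(1/10))) = ½·(147/10 + 39/5 − 81/10) = 36/5, so the A_2-coordinate is 3/5.
[A_1A_2P] = ½·((-3)·(-1−(1/10)) + 1·(1/10−(-8)) + (3/5)·(-8−(-1))) = ½·(33/10 + 81/10 − 21/5) = 18/5, so the A_3-coordinate is 3/10.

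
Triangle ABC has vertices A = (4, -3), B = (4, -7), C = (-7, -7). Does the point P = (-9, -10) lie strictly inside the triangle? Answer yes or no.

no

Barycentric coordinates of P: (-3/4, 25/44, 13/11).
The three coordinates are negative, positive, positive; a point is interior exactly when all three are positive.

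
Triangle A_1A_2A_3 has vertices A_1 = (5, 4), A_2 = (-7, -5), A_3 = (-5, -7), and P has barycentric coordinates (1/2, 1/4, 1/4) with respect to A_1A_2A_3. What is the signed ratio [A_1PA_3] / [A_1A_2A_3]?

The signed ratio [A_1PA_3]/[A_1A_2A_3] equals the barycentric coordinate of P at vertex A_2, which is 1/4.

1/4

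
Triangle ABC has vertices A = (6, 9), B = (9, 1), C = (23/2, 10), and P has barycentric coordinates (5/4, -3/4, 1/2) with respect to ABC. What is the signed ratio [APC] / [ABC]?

-3/4

The signed ratio [APC]/[ABC] equals the barycentric coordinate of P at vertex B, which is -3/4.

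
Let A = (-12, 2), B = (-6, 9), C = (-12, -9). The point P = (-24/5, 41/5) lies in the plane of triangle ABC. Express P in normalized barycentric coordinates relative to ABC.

(-2/5, 6/5, 1/5)

Signed area of the reference triangle: [ABC] = ½·((-12)·(9−(-9)) + (-6)·(-9−2) + (-12)·(2−9)) = ½·(-216 + 66 + 84) = -33.
[PBC] = ½·((-24/5)·(9−(-9)) + (-6)·(-9−(41/5)) + (-12)·(41/5−9)) = ½·(-432/5 + 516/5 + 48/5) = 66/5, so the A-coordinate is (66/5)/(-33) = -2/5.
[APC] = ½·((-12)·(41/5−(-9)) + (-24/5)·(-9−2) + (-12)·(2−(41/5))) = ½·(-1032/5 + 264/5 + 372/5) = -198/5, so the B-coordinate is 6/5.
[ABP] = ½·((-12)·(9−(41/5)) + (-6)·(41/5−2) + (-24/5)·(2−9)) = ½·(-48/5 − 186/5 + 168/5) = -33/5, so the C-coordinate is 1/5.
Check: -2/5 + 6/5 + 1/5 = 1.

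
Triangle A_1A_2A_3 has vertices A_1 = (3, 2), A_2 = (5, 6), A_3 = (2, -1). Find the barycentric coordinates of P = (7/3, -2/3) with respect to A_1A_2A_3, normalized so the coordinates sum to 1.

(-2/3, 1/3, 4/3)

Signed area of the reference triangle: [A_1A_2A_3] = ½·(3·(6−(-1)) + 5·(-1−2) + 2·(2−6)) = ½·(21 − 15 − 8) = -1.
[PA_2A_3] = ½·((7/3)·(6−(-1)) + 5·(-1−(-2/3)) + 2·(-2/3−6)) = ½·(49/3 − 5/3 − 40/3) = 2/3, so the A_1-coordinate is (2/3)/(-1) = -2/3.
[A_1PA_3] = ½·(3·(-2/3−(-1)) + (7/3)·(-1−2) + 2·(2−(-2/3))) = ½·(1 − 7 + 16/3) = -1/3, so the A_2-coordinate is 1/3.
[A_1A_2P] = ½·(3·(6−(-2/3)) + 5·(-2/3−2) + (7/3)·(2−6)) = ½·(20 − 40/3 − 28/3) = -4/3, so the A_3-coordinate is 4/3.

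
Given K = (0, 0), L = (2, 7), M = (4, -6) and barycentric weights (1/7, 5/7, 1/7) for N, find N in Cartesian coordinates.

N = (1/7)·K + (5/7)·L + (1/7)·M.
x-coordinate: (1/7)·0 + (5/7)·2 + (1/7)·4 = 2.
y-coordinate: (1/7)·0 + (5/7)·7 + (1/7)·(-6) = 29/7.

(2, 29/7)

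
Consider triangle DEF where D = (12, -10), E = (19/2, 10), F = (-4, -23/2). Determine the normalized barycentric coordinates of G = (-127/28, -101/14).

Signed area of the reference triangle: [DEF] = ½·(12·(10−(-23/2)) + (19/2)·(-23/2−(-10)) + (-4)·(-10−10)) = ½·(258 − 57/4 + 80) = 1295/8.
[GEF] = ½·((-127/28)·(10−(-23/2)) + (19/2)·(-23/2−(-101/14)) + (-4)·(-101/14−10)) = ½·(-5461/56 − 285/7 + 482/7) = -555/16, so the D-coordinate is (-555/16)/(1295/8) = -3/14.
[DGF] = ½·(12·(-101/14−(-23/2)) + (-127/28)·(-23/2−(-10)) + (-4)·(-10−(-101/14))) = ½·(360/7 + 381/56 + 78/7) = 555/16, so the E-coordinate is 3/14.
[DEG] = ½·(12·(10−(-101/14)) + (19/2)·(-101/14−(-10)) + (-127/28)·(-10−10)) = ½·(1446/7 + 741/28 + 635/7) = 1295/8, so the F-coordinate is 1.

(-3/14, 3/14, 1)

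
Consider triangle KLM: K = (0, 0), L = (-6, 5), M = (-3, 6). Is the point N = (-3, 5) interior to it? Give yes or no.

yes

Barycentric coordinates of N: (1/7, 1/7, 5/7).
The three coordinates are positive, positive, positive; a point is interior exactly when all three are positive.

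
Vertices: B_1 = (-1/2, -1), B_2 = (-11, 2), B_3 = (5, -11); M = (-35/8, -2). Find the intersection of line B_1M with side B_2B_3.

Barycentric coordinates of M with respect to B_1B_2B_3: (1/4, 1/2, 1/4).
On side B_2B_3 the B_1-coordinate is zero; dropping M's B_1-weight 1/4 and renormalizing the remaining 1/2 : 1/4 gives weights 2/3, 1/3 on B_2, B_3.
N = (2/3)·(-11, 2) + (1/3)·(5, -11) = (-17/3, -7/3).

(-17/3, -7/3)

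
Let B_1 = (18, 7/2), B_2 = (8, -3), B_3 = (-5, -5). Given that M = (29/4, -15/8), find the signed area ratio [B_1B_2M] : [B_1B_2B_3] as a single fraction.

1/4

[B_1B_2B_3] = ½·(18·(-3−(-5)) + 8·(-5−(7/2)) + (-5)·(7/2−(-3))) = ½·(36 − 68 − 65/2) = -129/4.
[B_1B_2M] = ½·(18·(-3−(-15/8)) + 8·(-15/8−(7/2)) + (29/4)·(7/2−(-3))) = ½·(-81/4 − 43 + 377/8) = -129/16, so the ratio is (-129/16)/(-129/4) = 1/4.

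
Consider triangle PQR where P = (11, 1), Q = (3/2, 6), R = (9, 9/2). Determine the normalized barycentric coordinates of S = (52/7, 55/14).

Signed area of the reference triangle: [PQR] = ½·(11·(6−(9/2)) + (3/2)·(9/2−1) + 9·(1−6)) = ½·(33/2 + 21/4 − 45) = -93/8.
[SQR] = ½·((52/7)·(6−(9/2)) + (3/2)·(9/2−(55/14)) + 9·(55/14−6)) = ½·(78/7 + 6/7 − 261/14) = -93/28, so the P-coordinate is (-93/28)/(-93/8) = 2/7.
[PSR] = ½·(11·(55/14−(9/2)) + (52/7)·(9/2−1) + 9·(1−(55/14))) = ½·(-44/7 + 26 − 369/14) = -93/28, so the Q-coordinate is 2/7.
[PQS] = ½·(11·(6−(55/14)) + (3/2)·(55/14−1) + (52/7)·(1−6)) = ½·(319/14 + 123/28 − 260/7) = -279/56, so the R-coordinate is 3/7.

(2/7, 2/7, 3/7)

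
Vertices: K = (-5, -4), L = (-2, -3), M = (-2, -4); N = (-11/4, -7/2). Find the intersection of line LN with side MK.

Barycentric coordinates of N with respect to KLM: (1/4, 1/2, 1/4).
On side MK the L-coordinate is zero; dropping N's L-weight 1/2 and renormalizing the remaining 1/4 : 1/4 gives weights 1/2, 1/2 on M, K.
J = (1/2)·(-2, -4) + (1/2)·(-5, -4) = (-7/2, -4).

(-7/2, -4)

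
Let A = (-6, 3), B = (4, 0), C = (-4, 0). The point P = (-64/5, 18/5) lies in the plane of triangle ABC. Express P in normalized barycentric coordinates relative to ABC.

(6/5, -4/5, 3/5)

Signed area of the reference triangle: [ABC] = ½·((-6)·(0−0) + 4·(0−3) + (-4)·(3−0)) = ½·(0 − 12 − 12) = -12.
[PBC] = ½·((-64/5)·(0−0) + 4·(0−(18/5)) + (-4)·(18/5−0)) = ½·(0 − 72/5 − 72/5) = -72/5, so the A-coordinate is (-72/5)/(-12) = 6/5.
[APC] = ½·((-6)·(18/5−0) + (-64/5)·(0−3) + (-4)·(3−(18/5))) = ½·(-108/5 + 192/5 + 12/5) = 48/5, so the B-coordinate is -4/5.
[ABP] = ½·((-6)·(0−(18/5)) + 4·(18/5−3) + (-64/5)·(3−0)) = ½·(108/5 + 12/5 − 192/5) = -36/5, so the C-coordinate is 3/5.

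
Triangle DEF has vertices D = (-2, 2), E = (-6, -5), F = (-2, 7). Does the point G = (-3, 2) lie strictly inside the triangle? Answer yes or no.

yes

Barycentric coordinates of G: (2/5, 1/4, 7/20).
The three coordinates are positive, positive, positive; a point is interior exactly when all three are positive.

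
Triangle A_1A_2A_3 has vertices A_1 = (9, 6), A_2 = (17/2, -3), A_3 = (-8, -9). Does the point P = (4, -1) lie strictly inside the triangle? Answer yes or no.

yes

Barycentric coordinates of P: (40/97, 88/291, 83/291).
The three coordinates are positive, positive, positive; a point is interior exactly when all three are positive.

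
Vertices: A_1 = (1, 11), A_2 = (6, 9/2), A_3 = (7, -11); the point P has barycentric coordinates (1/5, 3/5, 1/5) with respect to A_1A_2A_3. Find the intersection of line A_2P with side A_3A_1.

(4, 0)

Line A_2P meets A_3A_1 where the A_2-coordinate vanishes; zeroing P's A_2-weight and renormalizing leaves A_3, A_1-weights 1/5 : 1/5 → (1/2, 1/2).
So Q = (1/2)·A_3 + (1/2)·A_1 = (4, 0).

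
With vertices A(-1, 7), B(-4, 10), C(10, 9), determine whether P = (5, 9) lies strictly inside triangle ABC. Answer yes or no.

yes

Barycentric coordinates of P: (5/39, 10/39, 8/13).
The three coordinates are positive, positive, positive; a point is interior exactly when all three are positive.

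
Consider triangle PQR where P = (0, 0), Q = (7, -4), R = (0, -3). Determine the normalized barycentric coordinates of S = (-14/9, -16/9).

Signed area of the reference triangle: [PQR] = ½·(0·(-4−(-3)) + 7·(-3−0) + 0·(0−(-4))) = ½·(0 − 21 + 0) = -21/2.
[SQR] = ½·((-14/9)·(-4−(-3)) + 7·(-3−(-16/9)) + 0·(-16/9−(-4))) = ½·(14/9 − 77/9 + 0) = -7/2, so the P-coordinate is (-7/2)/(-21/2) = 1/3.
[PSR] = ½·(0·(-16/9−(-3)) + (-14/9)·(-3−0) + 0·(0−(-16/9))) = ½·(0 + 14/3 + 0) = 7/3, so the Q-coordinate is -2/9.
[PQS] = ½·(0·(-4−(-16/9)) + 7·(-16/9−0) + (-14/9)·(0−(-4))) = ½·(0 − 112/9 − 56/9) = -28/3, so the R-coordinate is 8/9.
Check: 1/3 − 2/9 + 8/9 = 1.

(1/3, -2/9, 8/9)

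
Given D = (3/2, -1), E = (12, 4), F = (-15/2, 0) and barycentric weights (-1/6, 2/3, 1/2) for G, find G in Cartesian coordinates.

(4, 17/6)

G = (-1/6)·D + (2/3)·E + (1/2)·F.
x-coordinate: (-1/6)·(3/2) + (2/3)·12 + (1/2)·(-15/2) = 4.
y-coordinate: (-1/6)·(-1) + (2/3)·4 + (1/2)·0 = 17/6.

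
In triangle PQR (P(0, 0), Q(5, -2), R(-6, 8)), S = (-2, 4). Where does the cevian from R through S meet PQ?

(10/3, -4/3)

Barycentric coordinates of S with respect to PQR: (1/7, 2/7, 4/7).
On side PQ the R-coordinate is zero; dropping S's R-weight 4/7 and renormalizing the remaining 1/7 : 2/7 gives weights 1/3, 2/3 on P, Q.
T = (1/3)·(0, 0) + (2/3)·(5, -2) = (10/3, -4/3).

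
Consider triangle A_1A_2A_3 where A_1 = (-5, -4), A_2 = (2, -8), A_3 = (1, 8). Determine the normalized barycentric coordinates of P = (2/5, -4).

Signed area of the reference triangle: [A_1A_2A_3] = ½·((-5)·(-8−8) + 2·(8−(-4)) + 1·(-4−(-8))) = ½·(80 + 24 + 4) = 54.
[PA_2A_3] = ½·((2/5)·(-8−8) + 2·(8−(-4)) + 1·(-4−(-8))) = ½·(-32/5 + 24 + 4) = 54/5, so the A_1-coordinate is (54/5)/54 = 1/5.
[A_1PA_3] = ½·((-5)·(-4−8) + (2/5)·(8−(-4)) + 1·(-4−(-4))) = ½·(60 + 24/5 + 0) = 162/5, so the A_2-coordinate is 3/5.
[A_1A_2P] = ½·((-5)·(-8−(-4)) + 2·(-4−(-4)) + (2/5)·(-4−(-8))) = ½·(20 + 0 + 8/5) = 54/5, so the A_3-coordinate is 1/5.

(1/5, 3/5, 1/5)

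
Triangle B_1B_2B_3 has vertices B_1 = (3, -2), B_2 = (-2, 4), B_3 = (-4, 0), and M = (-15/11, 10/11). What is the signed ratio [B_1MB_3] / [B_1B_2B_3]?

[B_1B_2B_3] = ½·(3·(4−0) + (-2)·(0−(-2)) + (-4)·(-2−4)) = ½·(12 − 4 + 24) = 16.
[B_1MB_3] = ½·(3·(10/11−0) + (-15/11)·(0−(-2)) + (-4)·(-2−(10/11))) = ½·(30/11 − 30/11 + 128/11) = 64/11, so the ratio is (64/11)/16 = 4/11.

4/11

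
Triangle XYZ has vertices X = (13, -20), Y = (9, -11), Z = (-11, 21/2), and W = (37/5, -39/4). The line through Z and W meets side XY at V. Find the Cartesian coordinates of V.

Barycentric coordinates of W with respect to XYZ: (1/10, 4/5, 1/10).
On side XY the Z-coordinate is zero; dropping W's Z-weight 1/10 and renormalizing the remaining 1/10 : 4/5 gives weights 1/9, 8/9 on X, Y.
V = (1/9)·(13, -20) + (8/9)·(9, -11) = (85/9, -12).

(85/9, -12)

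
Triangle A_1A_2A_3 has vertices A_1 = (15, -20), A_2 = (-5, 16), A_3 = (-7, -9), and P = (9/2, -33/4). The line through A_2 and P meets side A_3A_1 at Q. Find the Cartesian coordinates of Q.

Barycentric coordinates of P with respect to A_1A_2A_3: (1/2, 1/4, 1/4).
On side A_3A_1 the A_2-coordinate is zero; dropping P's A_2-weight 1/4 and renormalizing the remaining 1/4 : 1/2 gives weights 1/3, 2/3 on A_3, A_1.
Q = (1/3)·(-7, -9) + (2/3)·(15, -20) = (23/3, -49/3).

(23/3, -49/3)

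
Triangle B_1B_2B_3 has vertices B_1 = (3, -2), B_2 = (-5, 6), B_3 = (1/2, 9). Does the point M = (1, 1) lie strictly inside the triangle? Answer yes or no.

Barycentric coordinates of M: (91/136, 29/136, 2/17).
The three coordinates are positive, positive, positive; a point is interior exactly when all three are positive.

yes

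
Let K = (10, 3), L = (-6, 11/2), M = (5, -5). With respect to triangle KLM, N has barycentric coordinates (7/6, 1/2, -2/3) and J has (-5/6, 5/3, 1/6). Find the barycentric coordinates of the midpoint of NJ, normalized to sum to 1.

Since both coordinate triples sum to 1, the midpoint's barycentrics are the componentwise average.
(7/6+-5/6)/2 = 1/6; similarly 13/12 and -1/4.

(1/6, 13/12, -1/4)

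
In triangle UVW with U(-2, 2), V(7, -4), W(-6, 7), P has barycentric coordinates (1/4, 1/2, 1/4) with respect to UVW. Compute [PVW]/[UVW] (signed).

1/4

The signed ratio [PVW]/[UVW] equals the barycentric coordinate of P at vertex U, which is 1/4.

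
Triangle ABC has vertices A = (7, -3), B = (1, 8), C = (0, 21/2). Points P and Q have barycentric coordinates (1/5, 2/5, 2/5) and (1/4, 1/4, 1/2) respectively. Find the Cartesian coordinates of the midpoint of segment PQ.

Barycentric coordinates of the midpoint are the average: (9/40, 13/40, 9/20).
Converting: (9/40)·A + (13/40)·B + (9/20)·C = (19/10, 133/20).

(19/10, 133/20)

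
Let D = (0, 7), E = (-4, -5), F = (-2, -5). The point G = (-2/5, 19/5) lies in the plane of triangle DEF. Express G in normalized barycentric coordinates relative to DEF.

(11/15, -1/15, 1/3)

Signed area of the reference triangle: [DEF] = ½·(0·(-5−(-5)) + (-4)·(-5−7) + (-2)·(7−(-5))) = ½·(0 + 48 − 24) = 12.
[GEF] = ½·((-2/5)·(-5−(-5)) + (-4)·(-5−(19/5)) + (-2)·(19/5−(-5))) = ½·(0 + 176/5 − 88/5) = 44/5, so the D-coordinate is (44/5)/12 = 11/15.
[DGF] = ½·(0·(19/5−(-5)) + (-2/5)·(-5−7) + (-2)·(7−(19/5))) = ½·(0 + 24/5 − 32/5) = -4/5, so the E-coordinate is -1/15.
[DEG] = ½·(0·(-5−(19/5)) + (-4)·(19/5−7) + (-2/5)·(7−(-5))) = ½·(0 + 64/5 − 24/5) = 4, so the F-coordinate is 1/3.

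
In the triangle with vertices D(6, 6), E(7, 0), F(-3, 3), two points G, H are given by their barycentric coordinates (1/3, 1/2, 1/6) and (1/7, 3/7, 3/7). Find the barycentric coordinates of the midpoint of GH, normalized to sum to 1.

Since both coordinate triples sum to 1, the midpoint's barycentrics are the componentwise average.
(1/3+1/7)/2 = 5/21; similarly 13/28 and 25/84.

(5/21, 13/28, 25/84)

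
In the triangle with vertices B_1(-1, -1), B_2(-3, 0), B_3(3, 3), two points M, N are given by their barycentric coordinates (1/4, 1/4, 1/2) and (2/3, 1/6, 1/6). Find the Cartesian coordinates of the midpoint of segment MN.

(-1/12, 13/24)

Barycentric coordinates of the midpoint are the average: (11/24, 5/24, 1/3).
Converting: (11/24)·B_1 + (5/24)·B_2 + (1/3)·B_3 = (-1/12, 13/24).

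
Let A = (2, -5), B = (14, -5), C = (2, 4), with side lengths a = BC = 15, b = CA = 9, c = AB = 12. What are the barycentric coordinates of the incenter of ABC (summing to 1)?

(5/12, 1/4, 1/3)

The incenter has barycentric coordinates proportional to the opposite side lengths: (15 : 9 : 12).
Normalizing by 15+9+12 = 36 gives (5/12, 1/4, 1/3).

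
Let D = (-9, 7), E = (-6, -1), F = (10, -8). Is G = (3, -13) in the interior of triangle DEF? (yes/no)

no

Barycentric coordinates of G: (-129/107, 200/107, 36/107).
The three coordinates are negative, positive, positive; a point is interior exactly when all three are positive.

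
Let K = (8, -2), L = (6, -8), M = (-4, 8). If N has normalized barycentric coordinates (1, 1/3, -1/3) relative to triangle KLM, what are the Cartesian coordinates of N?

N = 1·K + (1/3)·L + (-1/3)·M.
x-coordinate: 1·8 + (1/3)·6 + (-1/3)·(-4) = 34/3.
y-coordinate: 1·(-2) + (1/3)·(-8) + (-1/3)·8 = -22/3.

(34/3, -22/3)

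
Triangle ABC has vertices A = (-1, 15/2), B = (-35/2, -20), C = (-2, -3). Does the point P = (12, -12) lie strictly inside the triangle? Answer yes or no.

Barycentric coordinates of P: (-1510/583, -624/583, 247/53).
The three coordinates are negative, negative, positive; a point is interior exactly when all three are positive.

no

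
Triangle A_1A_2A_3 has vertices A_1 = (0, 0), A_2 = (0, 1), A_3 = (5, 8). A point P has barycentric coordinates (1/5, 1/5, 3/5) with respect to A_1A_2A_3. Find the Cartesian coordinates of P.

(3, 5)

P = (1/5)·A_1 + (1/5)·A_2 + (3/5)·A_3.
x-coordinate: (1/5)·0 + (1/5)·0 + (3/5)·5 = 3.
y-coordinate: (1/5)·0 + (1/5)·1 + (3/5)·8 = 5.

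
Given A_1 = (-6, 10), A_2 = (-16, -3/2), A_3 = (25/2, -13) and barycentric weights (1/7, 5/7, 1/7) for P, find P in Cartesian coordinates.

P = (1/7)·A_1 + (5/7)·A_2 + (1/7)·A_3.
x-coordinate: (1/7)·(-6) + (5/7)·(-16) + (1/7)·(25/2) = -21/2.
y-coordinate: (1/7)·10 + (5/7)·(-3/2) + (1/7)·(-13) = -3/2.

(-21/2, -3/2)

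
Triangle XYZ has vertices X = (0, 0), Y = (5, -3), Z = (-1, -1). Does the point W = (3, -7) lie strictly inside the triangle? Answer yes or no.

no

Barycentric coordinates of W: (-7/2, 5/4, 13/4).
The three coordinates are negative, positive, positive; a point is interior exactly when all three are positive.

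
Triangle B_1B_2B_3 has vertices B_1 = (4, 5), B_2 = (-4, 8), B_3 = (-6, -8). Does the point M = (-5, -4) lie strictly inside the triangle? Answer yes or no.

Barycentric coordinates of M: (4/67, 27/134, 99/134).
The three coordinates are positive, positive, positive; a point is interior exactly when all three are positive.

yes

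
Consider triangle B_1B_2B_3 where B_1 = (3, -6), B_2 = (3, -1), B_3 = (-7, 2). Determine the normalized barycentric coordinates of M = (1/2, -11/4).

(1/2, 1/4, 1/4)

Signed area of the reference triangle: [B_1B_2B_3] = ½·(3·(-1−2) + 3·(2−(-6)) + (-7)·(-6−(-1))) = ½·(-9 + 24 + 35) = 25.
[MB_2B_3] = ½·((1/2)·(-1−2) + 3·(2−(-11/4)) + (-7)·(-11/4−(-1))) = ½·(-3/2 + 57/4 + 49/4) = 25/2, so the B_1-coordinate is (25/2)/25 = 1/2.
[B_1MB_3] = ½·(3·(-11/4−2) + (1/2)·(2−(-6)) + (-7)·(-6−(-11/4))) = ½·(-57/4 + 4 + 91/4) = 25/4, so the B_2-coordinate is 1/4.
[B_1B_2M] = ½·(3·(-1−(-11/4)) + 3·(-11/4−(-6)) + (1/2)·(-6−(-1))) = ½·(21/4 + 39/4 − 5/2) = 25/4, so the B_3-coordinate is 1/4.
Check: 1/2 + 1/4 + 1/4 = 1.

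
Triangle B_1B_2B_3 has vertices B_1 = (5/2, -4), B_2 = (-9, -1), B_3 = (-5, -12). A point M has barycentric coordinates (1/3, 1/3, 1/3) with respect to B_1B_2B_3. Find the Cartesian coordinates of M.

(-23/6, -17/3)

M = (1/3)·B_1 + (1/3)·B_2 + (1/3)·B_3.
x-coordinate: (1/3)·(5/2) + (1/3)·(-9) + (1/3)·(-5) = -23/6.
y-coordinate: (1/3)·(-4) + (1/3)·(-1) + (1/3)·(-12) = -17/3.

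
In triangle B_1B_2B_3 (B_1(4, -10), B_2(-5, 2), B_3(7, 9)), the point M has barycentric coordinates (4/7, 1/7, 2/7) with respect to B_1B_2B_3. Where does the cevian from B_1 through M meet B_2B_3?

Line B_1M meets B_2B_3 where the B_1-coordinate vanishes; zeroing M's B_1-weight and renormalizing leaves B_2, B_3-weights 1/7 : 2/7 → (1/3, 2/3).
So N = (1/3)·B_2 + (2/3)·B_3 = (3, 20/3).

(3, 20/3)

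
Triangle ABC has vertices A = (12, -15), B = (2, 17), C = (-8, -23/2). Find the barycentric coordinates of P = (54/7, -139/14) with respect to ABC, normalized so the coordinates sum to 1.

Signed area of the reference triangle: [ABC] = ½·(12·(17−(-23/2)) + 2·(-23/2−(-15)) + (-8)·(-15−17)) = ½·(342 + 7 + 256) = 605/2.
[PBC] = ½·((54/7)·(17−(-23/2)) + 2·(-23/2−(-139/14)) + (-8)·(-139/14−17)) = ½·(1539/7 − 22/7 + 1508/7) = 3025/14, so the A-coordinate is (3025/14)/(605/2) = 5/7.
[APC] = ½·(12·(-139/14−(-23/2)) + (54/7)·(-23/2−(-15)) + (-8)·(-15−(-139/14))) = ½·(132/7 + 27 + 284/7) = 605/14, so the B-coordinate is 1/7.
[ABP] = ½·(12·(17−(-139/14)) + 2·(-139/14−(-15)) + (54/7)·(-15−17)) = ½·(2262/7 + 71/7 − 1728/7) = 605/14, so the C-coordinate is 1/7.
Check: 5/7 + 1/7 + 1/7 = 1.

(5/7, 1/7, 1/7)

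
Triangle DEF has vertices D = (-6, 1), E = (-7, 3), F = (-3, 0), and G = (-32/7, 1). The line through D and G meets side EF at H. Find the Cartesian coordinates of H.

Barycentric coordinates of G with respect to DEF: (1/7, 2/7, 4/7).
On side EF the D-coordinate is zero; dropping G's D-weight 1/7 and renormalizing the remaining 2/7 : 4/7 gives weights 1/3, 2/3 on E, F.
H = (1/3)·(-7, 3) + (2/3)·(-3, 0) = (-13/3, 1).

(-13/3, 1)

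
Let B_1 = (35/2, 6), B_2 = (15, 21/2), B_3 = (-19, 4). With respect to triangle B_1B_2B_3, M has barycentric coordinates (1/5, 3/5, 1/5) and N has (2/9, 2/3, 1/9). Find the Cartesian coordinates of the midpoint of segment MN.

(1843/180, 1537/180)

Barycentric coordinates of the midpoint are the average: (19/90, 19/30, 7/45).
Converting: (19/90)·B_1 + (19/30)·B_2 + (7/45)·B_3 = (1843/180, 1537/180).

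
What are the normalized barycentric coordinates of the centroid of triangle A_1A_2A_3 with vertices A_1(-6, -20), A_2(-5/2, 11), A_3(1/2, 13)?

(1/3, 1/3, 1/3)

The centroid is the average of the vertices, so each weight is 1/3.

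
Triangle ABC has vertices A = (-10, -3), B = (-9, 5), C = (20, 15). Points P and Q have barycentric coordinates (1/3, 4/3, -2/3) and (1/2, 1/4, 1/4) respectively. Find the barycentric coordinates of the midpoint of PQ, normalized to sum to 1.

Since both coordinate triples sum to 1, the midpoint's barycentrics are the componentwise average.
(1/3+1/2)/2 = 5/12; similarly 19/24 and -5/24.

(5/12, 19/24, -5/24)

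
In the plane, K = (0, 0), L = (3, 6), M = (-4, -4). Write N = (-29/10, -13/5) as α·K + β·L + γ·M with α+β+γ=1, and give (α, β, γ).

Signed area of the reference triangle: [KLM] = ½·(0·(6−(-4)) + 3·(-4−0) + (-4)·(0−6)) = ½·(0 − 12 + 24) = 6.
[NLM] = ½·((-29/10)·(6−(-4)) + 3·(-4−(-13/5)) + (-4)·(-13/5−6)) = ½·(-29 − 21/5 + 172/5) = 3/5, so the K-coordinate is (3/5)/6 = 1/10.
[KNM] = ½·(0·(-13/5−(-4)) + (-29/10)·(-4−0) + (-4)·(0−(-13/5))) = ½·(0 + 58/5 − 52/5) = 3/5, so the L-coordinate is 1/10.
[KLN] = ½·(0·(6−(-13/5)) + 3·(-13/5−0) + (-29/10)·(0−6)) = ½·(0 − 39/5 + 87/5) = 24/5, so the M-coordinate is 4/5.
Check: 1/10 + 1/10 + 4/5 = 1.

(1/10, 1/10, 4/5)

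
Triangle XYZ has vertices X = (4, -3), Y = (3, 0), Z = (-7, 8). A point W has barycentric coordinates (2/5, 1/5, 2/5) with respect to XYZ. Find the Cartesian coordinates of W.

W = (2/5)·X + (1/5)·Y + (2/5)·Z.
x-coordinate: (2/5)·4 + (1/5)·3 + (2/5)·(-7) = -3/5.
y-coordinate: (2/5)·(-3) + (1/5)·0 + (2/5)·8 = 2.

(-3/5, 2)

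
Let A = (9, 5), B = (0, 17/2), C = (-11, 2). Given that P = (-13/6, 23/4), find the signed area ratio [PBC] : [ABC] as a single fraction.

[ABC] = ½·(9·(17/2−2) + 0·(2−5) + (-11)·(5−(17/2))) = ½·(117/2 + 0 + 77/2) = 97/2.
[PBC] = ½·((-13/6)·(17/2−2) + 0·(2−(23/4)) + (-11)·(23/4−(17/2))) = ½·(-169/12 + 0 + 121/4) = 97/12, so the ratio is (97/12)/(97/2) = 1/6.

1/6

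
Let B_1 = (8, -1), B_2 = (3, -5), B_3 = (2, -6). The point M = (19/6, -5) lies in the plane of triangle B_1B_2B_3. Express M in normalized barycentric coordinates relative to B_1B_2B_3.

Signed area of the reference triangle: [B_1B_2B_3] = ½·(8·(-5−(-6)) + 3·(-6−(-1)) + 2·(-1−(-5))) = ½·(8 − 15 + 8) = 1/2.
[MB_2B_3] = ½·((19/6)·(-5−(-6)) + 3·(-6−(-5)) + 2·(-5−(-5))) = ½·(19/6 − 3 + 0) = 1/12, so the B_1-coordinate is (1/12)/(1/2) = 1/6.
[B_1MB_3] = ½·(8·(-5−(-6)) + (19/6)·(-6−(-1)) + 2·(-1−(-5))) = ½·(8 − 95/6 + 8) = 1/12, so the B_2-coordinate is 1/6.
[B_1B_2M] = ½·(8·(-5−(-5)) + 3·(-5−(-1)) + (19/6)·(-1−(-5))) = ½·(0 − 12 + 38/3) = 1/3, so the B_3-coordinate is 2/3.
Check: 1/6 + 1/6 + 2/3 = 1.

(1/6, 1/6, 2/3)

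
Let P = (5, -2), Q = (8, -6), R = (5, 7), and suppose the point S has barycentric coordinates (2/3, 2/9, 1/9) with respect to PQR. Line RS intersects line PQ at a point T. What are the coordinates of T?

(23/4, -3)

Line RS meets PQ where the R-coordinate vanishes; zeroing S's R-weight and renormalizing leaves P, Q-weights 2/3 : 2/9 → (3/4, 1/4).
So T = (3/4)·P + (1/4)·Q = (23/4, -3).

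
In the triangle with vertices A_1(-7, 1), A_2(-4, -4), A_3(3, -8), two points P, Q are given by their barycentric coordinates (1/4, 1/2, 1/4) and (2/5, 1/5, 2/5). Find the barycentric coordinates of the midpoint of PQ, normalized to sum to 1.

Since both coordinate triples sum to 1, the midpoint's barycentrics are the componentwise average.
(1/4+2/5)/2 = 13/40; similarly 7/20 and 13/40.

(13/40, 7/20, 13/40)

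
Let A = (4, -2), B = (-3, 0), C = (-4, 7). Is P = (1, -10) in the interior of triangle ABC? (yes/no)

no

Barycentric coordinates of P: (18/47, 91/47, -62/47).
The three coordinates are positive, positive, negative; a point is interior exactly when all three are positive.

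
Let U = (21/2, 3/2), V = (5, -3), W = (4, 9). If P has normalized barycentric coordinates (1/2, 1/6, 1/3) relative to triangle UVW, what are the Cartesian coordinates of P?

(89/12, 13/4)

P = (1/2)·U + (1/6)·V + (1/3)·W.
x-coordinate: (1/2)·(21/2) + (1/6)·5 + (1/3)·4 = 89/12.
y-coordinate: (1/2)·(3/2) + (1/6)·(-3) + (1/3)·9 = 13/4.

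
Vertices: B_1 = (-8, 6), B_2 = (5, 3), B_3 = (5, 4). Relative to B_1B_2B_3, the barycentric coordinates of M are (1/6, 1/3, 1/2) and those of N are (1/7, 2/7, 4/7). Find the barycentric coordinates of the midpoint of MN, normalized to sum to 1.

Since both coordinate triples sum to 1, the midpoint's barycentrics are the componentwise average.
(1/6+1/7)/2 = 13/84; similarly 13/42 and 15/28.

(13/84, 13/42, 15/28)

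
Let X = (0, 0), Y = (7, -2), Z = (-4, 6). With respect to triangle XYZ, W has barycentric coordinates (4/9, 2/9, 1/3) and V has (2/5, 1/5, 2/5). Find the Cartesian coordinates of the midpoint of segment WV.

(1/90, 16/9)

Barycentric coordinates of the midpoint are the average: (19/45, 19/90, 11/30).
Converting: (19/45)·X + (19/90)·Y + (11/30)·Z = (1/90, 16/9).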